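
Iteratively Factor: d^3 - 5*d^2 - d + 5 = (d + 1)*(d^2 - 6*d + 5) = (d - 1)*(d + 1)*(d - 5)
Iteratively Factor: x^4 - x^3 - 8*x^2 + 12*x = (x + 3)*(x^3 - 4*x^2 + 4*x) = x*(x + 3)*(x^2 - 4*x + 4) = x*(x - 2)*(x + 3)*(x - 2)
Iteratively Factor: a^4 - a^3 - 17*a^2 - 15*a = (a + 3)*(a^3 - 4*a^2 - 5*a) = a*(a + 3)*(a^2 - 4*a - 5) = a*(a - 5)*(a + 3)*(a + 1)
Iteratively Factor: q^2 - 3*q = (q - 3)*(q)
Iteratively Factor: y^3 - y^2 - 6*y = (y)*(y^2 - y - 6) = y*(y - 3)*(y + 2)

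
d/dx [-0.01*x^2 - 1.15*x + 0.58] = -0.02*x - 1.15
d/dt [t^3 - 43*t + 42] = 3*t^2 - 43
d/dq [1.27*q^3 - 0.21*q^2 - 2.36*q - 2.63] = 3.81*q^2 - 0.42*q - 2.36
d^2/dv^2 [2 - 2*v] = 0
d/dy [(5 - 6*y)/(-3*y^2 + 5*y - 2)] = (-18*y^2 + 30*y - 13)/(9*y^4 - 30*y^3 + 37*y^2 - 20*y + 4)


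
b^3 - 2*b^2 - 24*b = b*(b - 6)*(b + 4)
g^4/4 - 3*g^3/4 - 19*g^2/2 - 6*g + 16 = (g/4 + 1)*(g - 8)*(g - 1)*(g + 2)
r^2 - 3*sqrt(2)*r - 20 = (r - 5*sqrt(2))*(r + 2*sqrt(2))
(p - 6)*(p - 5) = p^2 - 11*p + 30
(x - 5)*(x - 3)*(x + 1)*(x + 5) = x^4 - 2*x^3 - 28*x^2 + 50*x + 75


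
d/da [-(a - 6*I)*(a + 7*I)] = -2*a - I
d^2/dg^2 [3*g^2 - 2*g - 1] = 6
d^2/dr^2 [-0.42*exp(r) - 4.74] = -0.42*exp(r)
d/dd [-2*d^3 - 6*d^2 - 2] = 6*d*(-d - 2)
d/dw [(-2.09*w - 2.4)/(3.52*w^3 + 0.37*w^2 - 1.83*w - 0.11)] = (14.7136*w^3 + 26.1173*w^2 + 1.776*w - 4.1621)/(12.3904*w^6 + 2.6048*w^5 - 12.7463*w^4 - 2.1286*w^3 + 3.2675*w^2 + 0.4026*w + 0.0121)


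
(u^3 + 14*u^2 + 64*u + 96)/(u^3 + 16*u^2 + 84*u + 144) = (u + 4)/(u + 6)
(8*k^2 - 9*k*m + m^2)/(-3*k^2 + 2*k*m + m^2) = (-8*k + m)/(3*k + m)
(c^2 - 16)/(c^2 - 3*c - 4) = (c + 4)/(c + 1)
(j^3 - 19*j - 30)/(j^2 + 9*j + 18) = (j^2 - 3*j - 10)/(j + 6)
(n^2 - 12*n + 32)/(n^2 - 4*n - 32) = (n - 4)/(n + 4)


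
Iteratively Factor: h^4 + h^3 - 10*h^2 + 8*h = (h + 4)*(h^3 - 3*h^2 + 2*h) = (h - 2)*(h + 4)*(h^2 - h) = (h - 2)*(h - 1)*(h + 4)*(h)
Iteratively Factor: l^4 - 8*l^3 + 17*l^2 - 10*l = (l - 1)*(l^3 - 7*l^2 + 10*l) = (l - 5)*(l - 1)*(l^2 - 2*l) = l*(l - 5)*(l - 1)*(l - 2)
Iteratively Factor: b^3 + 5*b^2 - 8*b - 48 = (b + 4)*(b^2 + b - 12) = (b + 4)^2*(b - 3)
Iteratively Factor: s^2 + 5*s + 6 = (s + 3)*(s + 2)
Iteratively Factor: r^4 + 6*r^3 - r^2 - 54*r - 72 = (r - 3)*(r^3 + 9*r^2 + 26*r + 24) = (r - 3)*(r + 3)*(r^2 + 6*r + 8) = (r - 3)*(r + 2)*(r + 3)*(r + 4)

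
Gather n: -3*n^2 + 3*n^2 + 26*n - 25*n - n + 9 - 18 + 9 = 0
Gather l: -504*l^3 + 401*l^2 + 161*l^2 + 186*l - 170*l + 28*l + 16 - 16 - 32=-504*l^3 + 562*l^2 + 44*l - 32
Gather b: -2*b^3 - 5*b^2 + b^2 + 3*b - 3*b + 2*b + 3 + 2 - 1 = -2*b^3 - 4*b^2 + 2*b + 4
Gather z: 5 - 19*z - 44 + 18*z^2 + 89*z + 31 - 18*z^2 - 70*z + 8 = 0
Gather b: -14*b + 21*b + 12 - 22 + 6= 7*b - 4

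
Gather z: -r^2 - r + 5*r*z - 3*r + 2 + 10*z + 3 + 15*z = -r^2 - 4*r + z*(5*r + 25) + 5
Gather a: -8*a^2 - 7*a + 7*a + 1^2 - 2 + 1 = -8*a^2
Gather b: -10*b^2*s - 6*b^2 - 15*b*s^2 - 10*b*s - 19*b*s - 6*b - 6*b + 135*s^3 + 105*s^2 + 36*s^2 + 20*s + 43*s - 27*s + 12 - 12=b^2*(-10*s - 6) + b*(-15*s^2 - 29*s - 12) + 135*s^3 + 141*s^2 + 36*s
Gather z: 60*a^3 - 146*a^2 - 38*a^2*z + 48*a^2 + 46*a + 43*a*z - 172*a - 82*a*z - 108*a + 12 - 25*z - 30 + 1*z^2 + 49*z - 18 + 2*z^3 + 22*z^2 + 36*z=60*a^3 - 98*a^2 - 234*a + 2*z^3 + 23*z^2 + z*(-38*a^2 - 39*a + 60) - 36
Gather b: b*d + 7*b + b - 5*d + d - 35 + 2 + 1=b*(d + 8) - 4*d - 32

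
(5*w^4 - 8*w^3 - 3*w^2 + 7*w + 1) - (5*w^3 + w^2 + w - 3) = 5*w^4 - 13*w^3 - 4*w^2 + 6*w + 4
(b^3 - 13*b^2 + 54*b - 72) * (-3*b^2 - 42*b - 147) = -3*b^5 - 3*b^4 + 237*b^3 - 141*b^2 - 4914*b + 10584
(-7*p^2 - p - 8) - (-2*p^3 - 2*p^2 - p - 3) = 2*p^3 - 5*p^2 - 5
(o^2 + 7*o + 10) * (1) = o^2 + 7*o + 10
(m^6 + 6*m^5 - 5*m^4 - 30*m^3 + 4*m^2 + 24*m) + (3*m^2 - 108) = m^6 + 6*m^5 - 5*m^4 - 30*m^3 + 7*m^2 + 24*m - 108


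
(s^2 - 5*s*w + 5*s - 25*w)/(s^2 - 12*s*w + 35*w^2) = (s + 5)/(s - 7*w)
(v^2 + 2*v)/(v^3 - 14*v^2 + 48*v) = (v + 2)/(v^2 - 14*v + 48)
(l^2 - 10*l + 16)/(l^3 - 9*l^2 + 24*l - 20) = (l - 8)/(l^2 - 7*l + 10)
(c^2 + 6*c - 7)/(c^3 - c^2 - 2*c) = (-c^2 - 6*c + 7)/(c*(-c^2 + c + 2))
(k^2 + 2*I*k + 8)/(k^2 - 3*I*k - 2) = (k + 4*I)/(k - I)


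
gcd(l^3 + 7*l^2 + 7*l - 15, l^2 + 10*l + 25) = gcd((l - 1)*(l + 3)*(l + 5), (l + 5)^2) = l + 5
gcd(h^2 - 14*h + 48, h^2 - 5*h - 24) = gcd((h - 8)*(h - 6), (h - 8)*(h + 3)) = h - 8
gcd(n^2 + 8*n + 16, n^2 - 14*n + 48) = 1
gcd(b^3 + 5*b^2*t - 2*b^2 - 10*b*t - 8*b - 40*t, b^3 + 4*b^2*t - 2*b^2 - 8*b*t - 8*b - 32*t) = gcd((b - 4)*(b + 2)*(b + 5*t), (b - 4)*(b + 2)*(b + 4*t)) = b^2 - 2*b - 8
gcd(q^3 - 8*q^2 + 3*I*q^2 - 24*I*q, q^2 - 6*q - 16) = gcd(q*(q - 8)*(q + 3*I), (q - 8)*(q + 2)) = q - 8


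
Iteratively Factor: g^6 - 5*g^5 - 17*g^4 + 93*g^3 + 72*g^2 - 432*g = (g - 3)*(g^5 - 2*g^4 - 23*g^3 + 24*g^2 + 144*g) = g*(g - 3)*(g^4 - 2*g^3 - 23*g^2 + 24*g + 144) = g*(g - 3)*(g + 3)*(g^3 - 5*g^2 - 8*g + 48) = g*(g - 3)*(g + 3)^2*(g^2 - 8*g + 16) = g*(g - 4)*(g - 3)*(g + 3)^2*(g - 4)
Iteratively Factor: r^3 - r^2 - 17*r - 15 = (r - 5)*(r^2 + 4*r + 3) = (r - 5)*(r + 1)*(r + 3)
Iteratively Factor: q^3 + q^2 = (q)*(q^2 + q) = q^2*(q + 1)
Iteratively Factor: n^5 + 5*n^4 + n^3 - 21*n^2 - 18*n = (n)*(n^4 + 5*n^3 + n^2 - 21*n - 18) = n*(n + 3)*(n^3 + 2*n^2 - 5*n - 6) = n*(n + 3)^2*(n^2 - n - 2) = n*(n - 2)*(n + 3)^2*(n + 1)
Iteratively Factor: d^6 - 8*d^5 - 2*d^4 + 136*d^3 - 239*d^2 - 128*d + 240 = (d + 4)*(d^5 - 12*d^4 + 46*d^3 - 48*d^2 - 47*d + 60) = (d - 4)*(d + 4)*(d^4 - 8*d^3 + 14*d^2 + 8*d - 15) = (d - 4)*(d - 1)*(d + 4)*(d^3 - 7*d^2 + 7*d + 15) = (d - 4)*(d - 1)*(d + 1)*(d + 4)*(d^2 - 8*d + 15) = (d - 4)*(d - 3)*(d - 1)*(d + 1)*(d + 4)*(d - 5)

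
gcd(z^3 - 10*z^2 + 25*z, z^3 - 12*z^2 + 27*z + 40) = z - 5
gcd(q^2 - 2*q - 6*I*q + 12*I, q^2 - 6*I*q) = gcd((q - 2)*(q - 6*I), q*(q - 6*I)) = q - 6*I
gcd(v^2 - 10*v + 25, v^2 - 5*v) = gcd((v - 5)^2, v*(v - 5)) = v - 5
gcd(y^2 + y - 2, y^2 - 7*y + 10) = 1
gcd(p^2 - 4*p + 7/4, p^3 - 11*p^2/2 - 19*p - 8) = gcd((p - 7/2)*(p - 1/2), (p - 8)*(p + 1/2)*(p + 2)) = 1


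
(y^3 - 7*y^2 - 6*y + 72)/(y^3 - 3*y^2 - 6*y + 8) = (y^2 - 3*y - 18)/(y^2 + y - 2)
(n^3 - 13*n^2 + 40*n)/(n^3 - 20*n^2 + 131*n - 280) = n/(n - 7)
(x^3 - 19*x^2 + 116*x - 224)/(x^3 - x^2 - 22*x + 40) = (x^2 - 15*x + 56)/(x^2 + 3*x - 10)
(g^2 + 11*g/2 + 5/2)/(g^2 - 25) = (g + 1/2)/(g - 5)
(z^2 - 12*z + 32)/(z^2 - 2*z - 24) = (-z^2 + 12*z - 32)/(-z^2 + 2*z + 24)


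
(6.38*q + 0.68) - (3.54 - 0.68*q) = 7.06*q - 2.86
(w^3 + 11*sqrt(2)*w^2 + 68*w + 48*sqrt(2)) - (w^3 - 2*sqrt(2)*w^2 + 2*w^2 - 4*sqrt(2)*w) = -2*w^2 + 13*sqrt(2)*w^2 + 4*sqrt(2)*w + 68*w + 48*sqrt(2)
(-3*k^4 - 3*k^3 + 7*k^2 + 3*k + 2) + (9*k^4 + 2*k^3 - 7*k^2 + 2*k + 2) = 6*k^4 - k^3 + 5*k + 4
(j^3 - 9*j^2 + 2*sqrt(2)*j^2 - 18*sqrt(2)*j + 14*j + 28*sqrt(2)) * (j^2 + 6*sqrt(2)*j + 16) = j^5 - 9*j^4 + 8*sqrt(2)*j^4 - 72*sqrt(2)*j^3 + 54*j^3 - 360*j^2 + 144*sqrt(2)*j^2 - 288*sqrt(2)*j + 560*j + 448*sqrt(2)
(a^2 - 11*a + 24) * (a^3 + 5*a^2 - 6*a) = a^5 - 6*a^4 - 37*a^3 + 186*a^2 - 144*a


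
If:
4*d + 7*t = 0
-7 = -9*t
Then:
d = -49/36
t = 7/9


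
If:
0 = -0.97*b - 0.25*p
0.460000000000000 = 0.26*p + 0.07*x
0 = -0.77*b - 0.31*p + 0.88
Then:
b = -2.03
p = 7.89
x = -22.73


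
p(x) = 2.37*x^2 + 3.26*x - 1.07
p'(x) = 4.74*x + 3.26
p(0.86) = 3.49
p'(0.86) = 7.34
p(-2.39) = 4.68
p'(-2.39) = -8.07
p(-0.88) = -2.10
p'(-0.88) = -0.91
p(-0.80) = -2.16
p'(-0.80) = -0.53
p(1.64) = 10.65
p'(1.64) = 11.03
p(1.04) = 4.88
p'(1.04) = 8.19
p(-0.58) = -2.16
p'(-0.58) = 0.51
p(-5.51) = 52.92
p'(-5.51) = -22.86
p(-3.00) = 10.48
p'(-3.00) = -10.96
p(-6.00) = 64.69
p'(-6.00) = -25.18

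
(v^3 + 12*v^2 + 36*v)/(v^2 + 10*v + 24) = v*(v + 6)/(v + 4)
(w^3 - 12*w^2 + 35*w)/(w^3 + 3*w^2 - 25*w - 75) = w*(w - 7)/(w^2 + 8*w + 15)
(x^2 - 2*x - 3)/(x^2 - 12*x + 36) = (x^2 - 2*x - 3)/(x^2 - 12*x + 36)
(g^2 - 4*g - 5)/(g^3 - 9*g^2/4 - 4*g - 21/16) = 16*(-g^2 + 4*g + 5)/(-16*g^3 + 36*g^2 + 64*g + 21)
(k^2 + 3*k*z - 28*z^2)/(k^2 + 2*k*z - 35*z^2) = (-k + 4*z)/(-k + 5*z)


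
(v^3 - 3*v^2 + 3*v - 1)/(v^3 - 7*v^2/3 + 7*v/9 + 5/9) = 9*(v^2 - 2*v + 1)/(9*v^2 - 12*v - 5)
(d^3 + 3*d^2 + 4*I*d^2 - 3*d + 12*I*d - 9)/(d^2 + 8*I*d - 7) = (d^2 + 3*d*(1 + I) + 9*I)/(d + 7*I)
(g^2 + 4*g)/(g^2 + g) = (g + 4)/(g + 1)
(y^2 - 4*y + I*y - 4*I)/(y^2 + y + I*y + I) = (y - 4)/(y + 1)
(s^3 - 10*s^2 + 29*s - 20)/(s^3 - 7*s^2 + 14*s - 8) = (s - 5)/(s - 2)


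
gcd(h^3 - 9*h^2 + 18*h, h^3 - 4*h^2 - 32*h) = h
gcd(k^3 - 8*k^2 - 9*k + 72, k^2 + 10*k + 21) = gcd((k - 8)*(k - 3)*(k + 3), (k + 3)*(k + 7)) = k + 3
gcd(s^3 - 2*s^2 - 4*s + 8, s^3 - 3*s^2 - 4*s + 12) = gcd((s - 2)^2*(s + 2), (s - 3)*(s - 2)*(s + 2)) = s^2 - 4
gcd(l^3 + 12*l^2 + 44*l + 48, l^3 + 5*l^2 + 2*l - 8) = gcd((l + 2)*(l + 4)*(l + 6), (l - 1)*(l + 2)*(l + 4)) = l^2 + 6*l + 8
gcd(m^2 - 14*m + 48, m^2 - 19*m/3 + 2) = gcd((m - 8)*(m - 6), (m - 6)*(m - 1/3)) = m - 6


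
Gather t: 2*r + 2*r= 4*r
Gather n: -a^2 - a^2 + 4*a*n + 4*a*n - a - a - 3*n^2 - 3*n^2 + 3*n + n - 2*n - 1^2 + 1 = -2*a^2 - 2*a - 6*n^2 + n*(8*a + 2)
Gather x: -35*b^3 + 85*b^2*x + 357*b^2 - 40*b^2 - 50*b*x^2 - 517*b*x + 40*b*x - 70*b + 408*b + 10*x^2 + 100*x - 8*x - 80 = -35*b^3 + 317*b^2 + 338*b + x^2*(10 - 50*b) + x*(85*b^2 - 477*b + 92) - 80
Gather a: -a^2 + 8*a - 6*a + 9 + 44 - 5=-a^2 + 2*a + 48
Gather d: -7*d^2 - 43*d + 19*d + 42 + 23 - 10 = -7*d^2 - 24*d + 55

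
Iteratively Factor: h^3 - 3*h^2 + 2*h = (h)*(h^2 - 3*h + 2) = h*(h - 2)*(h - 1)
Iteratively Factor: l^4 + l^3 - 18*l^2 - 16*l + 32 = (l - 4)*(l^3 + 5*l^2 + 2*l - 8) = (l - 4)*(l + 2)*(l^2 + 3*l - 4) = (l - 4)*(l - 1)*(l + 2)*(l + 4)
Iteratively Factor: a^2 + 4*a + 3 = (a + 1)*(a + 3)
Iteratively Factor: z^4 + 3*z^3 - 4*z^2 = (z)*(z^3 + 3*z^2 - 4*z) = z*(z - 1)*(z^2 + 4*z) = z*(z - 1)*(z + 4)*(z)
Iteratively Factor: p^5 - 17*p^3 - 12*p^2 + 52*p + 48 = (p + 1)*(p^4 - p^3 - 16*p^2 + 4*p + 48) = (p + 1)*(p + 2)*(p^3 - 3*p^2 - 10*p + 24) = (p - 4)*(p + 1)*(p + 2)*(p^2 + p - 6) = (p - 4)*(p + 1)*(p + 2)*(p + 3)*(p - 2)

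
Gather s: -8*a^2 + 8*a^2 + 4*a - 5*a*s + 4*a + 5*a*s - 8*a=0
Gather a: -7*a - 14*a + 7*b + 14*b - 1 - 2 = -21*a + 21*b - 3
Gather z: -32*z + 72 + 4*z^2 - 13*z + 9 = 4*z^2 - 45*z + 81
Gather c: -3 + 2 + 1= 0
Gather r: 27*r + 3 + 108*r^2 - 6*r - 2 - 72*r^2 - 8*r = 36*r^2 + 13*r + 1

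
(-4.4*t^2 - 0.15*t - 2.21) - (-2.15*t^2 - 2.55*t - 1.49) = -2.25*t^2 + 2.4*t - 0.72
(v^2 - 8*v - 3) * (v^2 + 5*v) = v^4 - 3*v^3 - 43*v^2 - 15*v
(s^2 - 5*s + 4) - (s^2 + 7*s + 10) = -12*s - 6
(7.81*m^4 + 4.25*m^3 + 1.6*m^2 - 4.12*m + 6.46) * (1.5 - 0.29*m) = -2.2649*m^5 + 10.4825*m^4 + 5.911*m^3 + 3.5948*m^2 - 8.0534*m + 9.69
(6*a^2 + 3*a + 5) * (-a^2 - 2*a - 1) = -6*a^4 - 15*a^3 - 17*a^2 - 13*a - 5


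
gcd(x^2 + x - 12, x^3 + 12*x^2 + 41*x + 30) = 1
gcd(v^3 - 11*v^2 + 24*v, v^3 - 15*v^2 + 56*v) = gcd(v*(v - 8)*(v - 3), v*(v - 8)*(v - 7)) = v^2 - 8*v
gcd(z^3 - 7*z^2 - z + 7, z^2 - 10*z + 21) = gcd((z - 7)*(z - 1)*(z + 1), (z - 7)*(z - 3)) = z - 7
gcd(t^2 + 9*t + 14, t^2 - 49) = t + 7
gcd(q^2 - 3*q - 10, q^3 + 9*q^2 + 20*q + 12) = q + 2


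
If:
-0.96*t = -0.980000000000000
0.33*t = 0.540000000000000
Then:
No Solution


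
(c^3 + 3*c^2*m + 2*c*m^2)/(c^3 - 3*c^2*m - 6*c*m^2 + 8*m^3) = c*(c + m)/(c^2 - 5*c*m + 4*m^2)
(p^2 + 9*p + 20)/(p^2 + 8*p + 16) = (p + 5)/(p + 4)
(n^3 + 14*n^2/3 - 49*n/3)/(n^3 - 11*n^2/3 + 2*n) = (3*n^2 + 14*n - 49)/(3*n^2 - 11*n + 6)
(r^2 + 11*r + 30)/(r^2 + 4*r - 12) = (r + 5)/(r - 2)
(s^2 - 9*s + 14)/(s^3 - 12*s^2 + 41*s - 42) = 1/(s - 3)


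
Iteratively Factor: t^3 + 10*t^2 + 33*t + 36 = (t + 3)*(t^2 + 7*t + 12) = (t + 3)^2*(t + 4)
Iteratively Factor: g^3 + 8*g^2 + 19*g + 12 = (g + 3)*(g^2 + 5*g + 4) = (g + 1)*(g + 3)*(g + 4)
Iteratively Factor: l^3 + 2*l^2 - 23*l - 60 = (l - 5)*(l^2 + 7*l + 12) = (l - 5)*(l + 3)*(l + 4)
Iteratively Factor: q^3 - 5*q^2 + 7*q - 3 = (q - 3)*(q^2 - 2*q + 1) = (q - 3)*(q - 1)*(q - 1)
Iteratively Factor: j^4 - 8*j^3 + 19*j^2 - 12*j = (j - 4)*(j^3 - 4*j^2 + 3*j) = (j - 4)*(j - 1)*(j^2 - 3*j) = j*(j - 4)*(j - 1)*(j - 3)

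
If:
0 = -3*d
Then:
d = 0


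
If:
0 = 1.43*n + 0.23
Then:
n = -0.16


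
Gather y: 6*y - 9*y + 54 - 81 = -3*y - 27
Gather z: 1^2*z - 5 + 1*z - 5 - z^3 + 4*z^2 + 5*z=-z^3 + 4*z^2 + 7*z - 10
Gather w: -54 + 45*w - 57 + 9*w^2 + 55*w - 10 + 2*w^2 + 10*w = 11*w^2 + 110*w - 121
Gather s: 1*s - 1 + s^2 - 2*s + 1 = s^2 - s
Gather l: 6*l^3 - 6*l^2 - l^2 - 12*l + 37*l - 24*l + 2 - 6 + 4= 6*l^3 - 7*l^2 + l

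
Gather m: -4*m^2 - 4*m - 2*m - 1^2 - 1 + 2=-4*m^2 - 6*m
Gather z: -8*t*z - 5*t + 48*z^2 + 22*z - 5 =-5*t + 48*z^2 + z*(22 - 8*t) - 5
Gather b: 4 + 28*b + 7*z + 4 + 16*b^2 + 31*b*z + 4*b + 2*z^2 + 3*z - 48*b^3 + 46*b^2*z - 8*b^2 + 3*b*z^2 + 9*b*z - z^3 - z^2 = -48*b^3 + b^2*(46*z + 8) + b*(3*z^2 + 40*z + 32) - z^3 + z^2 + 10*z + 8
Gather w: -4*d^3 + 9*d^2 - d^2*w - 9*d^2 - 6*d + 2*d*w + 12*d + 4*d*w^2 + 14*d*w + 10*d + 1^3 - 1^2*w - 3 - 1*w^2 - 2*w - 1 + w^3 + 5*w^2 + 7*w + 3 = -4*d^3 + 16*d + w^3 + w^2*(4*d + 4) + w*(-d^2 + 16*d + 4)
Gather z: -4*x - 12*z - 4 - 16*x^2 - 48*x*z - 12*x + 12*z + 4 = -16*x^2 - 48*x*z - 16*x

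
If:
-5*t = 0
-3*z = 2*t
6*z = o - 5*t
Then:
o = 0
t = 0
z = 0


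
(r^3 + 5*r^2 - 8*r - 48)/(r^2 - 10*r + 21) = (r^2 + 8*r + 16)/(r - 7)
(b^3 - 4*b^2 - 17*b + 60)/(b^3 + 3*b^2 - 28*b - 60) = (b^2 + b - 12)/(b^2 + 8*b + 12)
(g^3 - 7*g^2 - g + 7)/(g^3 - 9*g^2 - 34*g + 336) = (g^2 - 1)/(g^2 - 2*g - 48)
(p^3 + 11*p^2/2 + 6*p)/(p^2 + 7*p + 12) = p*(2*p + 3)/(2*(p + 3))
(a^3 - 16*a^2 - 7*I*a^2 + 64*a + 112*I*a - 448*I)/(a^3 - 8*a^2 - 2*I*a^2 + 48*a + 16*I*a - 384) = (a^2 - a*(8 + 7*I) + 56*I)/(a^2 - 2*I*a + 48)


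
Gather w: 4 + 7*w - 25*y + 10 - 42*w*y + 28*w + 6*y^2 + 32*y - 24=w*(35 - 42*y) + 6*y^2 + 7*y - 10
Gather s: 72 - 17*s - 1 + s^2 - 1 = s^2 - 17*s + 70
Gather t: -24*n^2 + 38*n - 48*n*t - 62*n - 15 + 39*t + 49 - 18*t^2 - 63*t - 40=-24*n^2 - 24*n - 18*t^2 + t*(-48*n - 24) - 6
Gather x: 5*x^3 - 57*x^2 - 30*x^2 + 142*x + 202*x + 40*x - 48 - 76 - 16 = 5*x^3 - 87*x^2 + 384*x - 140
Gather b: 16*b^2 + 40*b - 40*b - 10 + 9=16*b^2 - 1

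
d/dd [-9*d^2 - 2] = -18*d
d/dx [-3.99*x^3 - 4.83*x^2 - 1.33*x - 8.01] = -11.97*x^2 - 9.66*x - 1.33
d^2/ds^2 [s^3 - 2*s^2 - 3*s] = 6*s - 4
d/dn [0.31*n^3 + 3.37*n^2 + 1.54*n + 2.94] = 0.93*n^2 + 6.74*n + 1.54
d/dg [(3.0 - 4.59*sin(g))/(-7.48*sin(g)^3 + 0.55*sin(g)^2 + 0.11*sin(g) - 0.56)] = (-68.6664*sin(g)^3 + 69.8445*sin(g)^2 - 3.3*sin(g) + 2.2404)*cos(g)/(55.9504*sin(g)^6 - 8.228*sin(g)^5 - 1.3431*sin(g)^4 + 8.4986*sin(g)^3 - 0.6039*sin(g)^2 - 0.1232*sin(g) + 0.3136)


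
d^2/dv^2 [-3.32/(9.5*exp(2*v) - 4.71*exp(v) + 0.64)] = (-3.32*(19.0*exp(v) - 4.71)*(38.0*exp(v) - 9.42)*exp(v) + (126.16*exp(v) - 15.6372)*(9.5*exp(2*v) - 4.71*exp(v) + 0.64))*exp(v)/(9.5*exp(2*v) - 4.71*exp(v) + 0.64)^3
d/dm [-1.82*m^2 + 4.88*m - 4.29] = 4.88 - 3.64*m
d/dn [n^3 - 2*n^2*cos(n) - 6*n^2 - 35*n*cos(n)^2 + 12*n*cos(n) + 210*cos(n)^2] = 2*n^2*sin(n) + 3*n^2 - 12*n*sin(n) + 35*n*sin(2*n) - 4*n*cos(n) - 12*n - 210*sin(2*n) - 35*cos(n)^2 + 12*cos(n)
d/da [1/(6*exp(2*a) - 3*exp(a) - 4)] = (3 - 12*exp(a))*exp(a)/(-6*exp(2*a) + 3*exp(a) + 4)^2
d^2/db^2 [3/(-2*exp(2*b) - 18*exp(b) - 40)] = 3*(-2*(2*exp(b) + 9)^2*exp(b) + (4*exp(b) + 9)*(exp(2*b) + 9*exp(b) + 20))*exp(b)/(2*(exp(2*b) + 9*exp(b) + 20)^3)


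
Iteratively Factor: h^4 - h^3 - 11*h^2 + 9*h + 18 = (h - 3)*(h^3 + 2*h^2 - 5*h - 6) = (h - 3)*(h + 3)*(h^2 - h - 2) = (h - 3)*(h + 1)*(h + 3)*(h - 2)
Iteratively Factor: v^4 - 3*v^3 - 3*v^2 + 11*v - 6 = (v + 2)*(v^3 - 5*v^2 + 7*v - 3) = (v - 1)*(v + 2)*(v^2 - 4*v + 3) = (v - 1)^2*(v + 2)*(v - 3)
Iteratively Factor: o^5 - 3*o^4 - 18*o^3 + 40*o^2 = (o + 4)*(o^4 - 7*o^3 + 10*o^2) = (o - 2)*(o + 4)*(o^3 - 5*o^2) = o*(o - 2)*(o + 4)*(o^2 - 5*o) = o*(o - 5)*(o - 2)*(o + 4)*(o)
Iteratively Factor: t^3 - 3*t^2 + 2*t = (t)*(t^2 - 3*t + 2) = t*(t - 1)*(t - 2)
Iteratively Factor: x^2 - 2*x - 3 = (x + 1)*(x - 3)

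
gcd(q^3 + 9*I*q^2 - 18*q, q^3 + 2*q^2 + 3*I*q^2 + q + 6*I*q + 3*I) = q + 3*I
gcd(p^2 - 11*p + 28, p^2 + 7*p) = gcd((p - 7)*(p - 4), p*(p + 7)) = 1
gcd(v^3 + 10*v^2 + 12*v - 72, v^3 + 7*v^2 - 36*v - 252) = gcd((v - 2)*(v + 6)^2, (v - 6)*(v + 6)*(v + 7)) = v + 6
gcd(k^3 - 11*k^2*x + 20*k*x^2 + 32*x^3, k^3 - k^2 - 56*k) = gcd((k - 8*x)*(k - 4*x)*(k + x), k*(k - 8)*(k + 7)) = 1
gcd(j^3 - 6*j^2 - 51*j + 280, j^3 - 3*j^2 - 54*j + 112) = j^2 - j - 56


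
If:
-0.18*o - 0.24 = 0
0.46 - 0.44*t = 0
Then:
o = -1.33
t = 1.05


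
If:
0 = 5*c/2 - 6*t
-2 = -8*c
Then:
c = 1/4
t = 5/48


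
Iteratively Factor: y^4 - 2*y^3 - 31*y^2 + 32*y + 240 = (y - 5)*(y^3 + 3*y^2 - 16*y - 48) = (y - 5)*(y - 4)*(y^2 + 7*y + 12) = (y - 5)*(y - 4)*(y + 3)*(y + 4)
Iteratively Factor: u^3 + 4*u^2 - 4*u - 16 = (u + 4)*(u^2 - 4) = (u + 2)*(u + 4)*(u - 2)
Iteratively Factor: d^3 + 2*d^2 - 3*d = (d)*(d^2 + 2*d - 3) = d*(d + 3)*(d - 1)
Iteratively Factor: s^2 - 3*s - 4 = (s - 4)*(s + 1)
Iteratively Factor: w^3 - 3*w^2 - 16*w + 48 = (w - 4)*(w^2 + w - 12) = (w - 4)*(w + 4)*(w - 3)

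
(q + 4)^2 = q^2 + 8*q + 16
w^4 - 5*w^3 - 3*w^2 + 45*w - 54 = (w - 3)^2*(w - 2)*(w + 3)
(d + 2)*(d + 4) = d^2 + 6*d + 8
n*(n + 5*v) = n^2 + 5*n*v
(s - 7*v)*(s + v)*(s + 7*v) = s^3 + s^2*v - 49*s*v^2 - 49*v^3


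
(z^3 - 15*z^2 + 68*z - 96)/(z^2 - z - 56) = (z^2 - 7*z + 12)/(z + 7)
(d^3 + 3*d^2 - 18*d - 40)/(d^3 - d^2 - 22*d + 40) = (d + 2)/(d - 2)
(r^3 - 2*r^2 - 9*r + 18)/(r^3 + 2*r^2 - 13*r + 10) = (r^2 - 9)/(r^2 + 4*r - 5)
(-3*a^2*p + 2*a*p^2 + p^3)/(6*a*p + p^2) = (-3*a^2 + 2*a*p + p^2)/(6*a + p)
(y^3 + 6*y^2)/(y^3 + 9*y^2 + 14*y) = y*(y + 6)/(y^2 + 9*y + 14)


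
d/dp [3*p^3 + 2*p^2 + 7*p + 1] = 9*p^2 + 4*p + 7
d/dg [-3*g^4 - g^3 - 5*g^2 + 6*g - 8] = -12*g^3 - 3*g^2 - 10*g + 6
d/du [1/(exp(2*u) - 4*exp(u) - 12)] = 2*(2 - exp(u))*exp(u)/(-exp(2*u) + 4*exp(u) + 12)^2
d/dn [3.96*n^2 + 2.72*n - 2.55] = 7.92*n + 2.72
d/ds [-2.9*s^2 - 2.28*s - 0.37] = -5.8*s - 2.28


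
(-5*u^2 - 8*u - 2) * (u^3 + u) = -5*u^5 - 8*u^4 - 7*u^3 - 8*u^2 - 2*u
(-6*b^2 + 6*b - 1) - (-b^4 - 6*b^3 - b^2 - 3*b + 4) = b^4 + 6*b^3 - 5*b^2 + 9*b - 5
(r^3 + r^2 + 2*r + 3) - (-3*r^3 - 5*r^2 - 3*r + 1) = 4*r^3 + 6*r^2 + 5*r + 2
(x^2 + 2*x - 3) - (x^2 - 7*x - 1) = 9*x - 2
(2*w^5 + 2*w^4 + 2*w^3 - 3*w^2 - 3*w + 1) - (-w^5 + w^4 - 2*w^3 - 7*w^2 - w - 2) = 3*w^5 + w^4 + 4*w^3 + 4*w^2 - 2*w + 3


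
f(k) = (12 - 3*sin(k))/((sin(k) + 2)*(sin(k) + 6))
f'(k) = -(12 - 3*sin(k))*cos(k)/((sin(k) + 2)*(sin(k) + 6)^2) - (12 - 3*sin(k))*cos(k)/((sin(k) + 2)^2*(sin(k) + 6)) - 3*cos(k)/((sin(k) + 2)*(sin(k) + 6))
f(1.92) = 0.45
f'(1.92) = 0.12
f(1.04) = 0.48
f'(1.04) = -0.20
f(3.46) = 1.35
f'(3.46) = 1.28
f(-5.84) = 0.69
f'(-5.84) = -0.53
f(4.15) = 2.44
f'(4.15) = 1.65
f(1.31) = 0.44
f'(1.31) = -0.09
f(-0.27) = 1.29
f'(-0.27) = -1.22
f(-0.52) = 1.63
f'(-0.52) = -1.51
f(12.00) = 1.70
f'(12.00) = -1.56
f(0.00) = 1.00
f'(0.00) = -0.92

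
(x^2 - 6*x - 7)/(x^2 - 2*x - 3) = (x - 7)/(x - 3)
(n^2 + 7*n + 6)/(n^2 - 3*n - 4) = (n + 6)/(n - 4)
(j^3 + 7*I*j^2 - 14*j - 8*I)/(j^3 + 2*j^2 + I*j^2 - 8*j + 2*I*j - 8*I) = (j^2 + 6*I*j - 8)/(j^2 + 2*j - 8)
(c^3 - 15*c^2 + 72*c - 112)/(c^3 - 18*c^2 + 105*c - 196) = (c - 4)/(c - 7)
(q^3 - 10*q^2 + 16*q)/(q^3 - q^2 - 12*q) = (-q^2 + 10*q - 16)/(-q^2 + q + 12)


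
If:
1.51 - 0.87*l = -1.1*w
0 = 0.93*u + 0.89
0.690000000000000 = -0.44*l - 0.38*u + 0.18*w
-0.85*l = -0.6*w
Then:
No Solution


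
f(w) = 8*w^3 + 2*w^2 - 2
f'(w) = 24*w^2 + 4*w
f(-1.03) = -8.62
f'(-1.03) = 21.34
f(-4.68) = -778.22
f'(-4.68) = 506.94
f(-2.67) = -140.02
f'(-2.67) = 160.41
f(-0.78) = -4.58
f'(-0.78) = 11.48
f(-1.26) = -14.83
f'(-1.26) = 33.06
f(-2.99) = -197.97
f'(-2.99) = 202.60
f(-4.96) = -928.99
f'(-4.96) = 570.60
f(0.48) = -0.65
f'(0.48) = 7.45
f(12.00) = 14110.00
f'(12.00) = 3504.00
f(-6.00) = -1658.00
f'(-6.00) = 840.00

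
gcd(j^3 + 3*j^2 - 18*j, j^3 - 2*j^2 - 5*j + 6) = j - 3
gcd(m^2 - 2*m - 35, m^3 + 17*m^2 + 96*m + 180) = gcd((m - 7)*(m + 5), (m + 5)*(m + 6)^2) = m + 5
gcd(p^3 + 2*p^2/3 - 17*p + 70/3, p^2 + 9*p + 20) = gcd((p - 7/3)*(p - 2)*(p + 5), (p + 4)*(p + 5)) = p + 5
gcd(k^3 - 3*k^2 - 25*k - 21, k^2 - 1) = k + 1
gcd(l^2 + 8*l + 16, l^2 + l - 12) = l + 4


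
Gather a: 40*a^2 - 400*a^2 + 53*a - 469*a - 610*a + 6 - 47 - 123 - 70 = -360*a^2 - 1026*a - 234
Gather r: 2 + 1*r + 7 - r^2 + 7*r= -r^2 + 8*r + 9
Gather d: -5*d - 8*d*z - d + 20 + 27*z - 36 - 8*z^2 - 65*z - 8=d*(-8*z - 6) - 8*z^2 - 38*z - 24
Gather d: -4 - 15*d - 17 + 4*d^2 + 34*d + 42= 4*d^2 + 19*d + 21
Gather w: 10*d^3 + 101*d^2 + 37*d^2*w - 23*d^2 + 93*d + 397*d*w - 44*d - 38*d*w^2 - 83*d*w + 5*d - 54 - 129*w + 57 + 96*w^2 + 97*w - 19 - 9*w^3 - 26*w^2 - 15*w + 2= 10*d^3 + 78*d^2 + 54*d - 9*w^3 + w^2*(70 - 38*d) + w*(37*d^2 + 314*d - 47) - 14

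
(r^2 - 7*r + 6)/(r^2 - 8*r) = (r^2 - 7*r + 6)/(r*(r - 8))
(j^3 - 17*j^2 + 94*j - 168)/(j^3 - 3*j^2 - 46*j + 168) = (j - 7)/(j + 7)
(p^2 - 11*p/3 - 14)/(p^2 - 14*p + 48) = (p + 7/3)/(p - 8)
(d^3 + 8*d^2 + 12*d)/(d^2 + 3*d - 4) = d*(d^2 + 8*d + 12)/(d^2 + 3*d - 4)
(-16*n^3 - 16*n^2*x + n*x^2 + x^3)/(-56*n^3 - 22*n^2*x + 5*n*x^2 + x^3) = (4*n^2 + 5*n*x + x^2)/(14*n^2 + 9*n*x + x^2)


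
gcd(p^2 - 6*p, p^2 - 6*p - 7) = 1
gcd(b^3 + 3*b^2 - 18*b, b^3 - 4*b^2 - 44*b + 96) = b + 6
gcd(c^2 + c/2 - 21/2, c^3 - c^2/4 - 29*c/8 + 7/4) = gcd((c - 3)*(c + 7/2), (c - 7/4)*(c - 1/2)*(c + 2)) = 1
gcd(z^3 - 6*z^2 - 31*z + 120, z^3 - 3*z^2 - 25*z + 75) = z^2 + 2*z - 15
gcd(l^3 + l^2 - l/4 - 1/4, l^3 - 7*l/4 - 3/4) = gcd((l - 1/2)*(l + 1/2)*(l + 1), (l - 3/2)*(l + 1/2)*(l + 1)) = l^2 + 3*l/2 + 1/2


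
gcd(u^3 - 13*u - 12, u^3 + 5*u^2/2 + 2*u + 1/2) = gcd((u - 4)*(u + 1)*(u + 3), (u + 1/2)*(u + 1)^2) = u + 1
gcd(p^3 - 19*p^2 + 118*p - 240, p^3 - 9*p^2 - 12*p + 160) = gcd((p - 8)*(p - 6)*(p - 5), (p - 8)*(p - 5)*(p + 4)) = p^2 - 13*p + 40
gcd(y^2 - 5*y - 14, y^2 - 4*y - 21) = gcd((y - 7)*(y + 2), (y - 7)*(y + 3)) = y - 7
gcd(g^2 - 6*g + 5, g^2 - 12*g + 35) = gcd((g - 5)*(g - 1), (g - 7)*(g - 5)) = g - 5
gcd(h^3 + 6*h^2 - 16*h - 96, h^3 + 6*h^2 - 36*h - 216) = h + 6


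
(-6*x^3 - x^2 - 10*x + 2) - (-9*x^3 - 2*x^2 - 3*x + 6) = 3*x^3 + x^2 - 7*x - 4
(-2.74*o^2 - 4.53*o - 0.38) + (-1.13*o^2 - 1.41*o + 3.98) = -3.87*o^2 - 5.94*o + 3.6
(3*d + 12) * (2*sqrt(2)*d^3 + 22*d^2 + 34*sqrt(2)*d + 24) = 6*sqrt(2)*d^4 + 24*sqrt(2)*d^3 + 66*d^3 + 102*sqrt(2)*d^2 + 264*d^2 + 72*d + 408*sqrt(2)*d + 288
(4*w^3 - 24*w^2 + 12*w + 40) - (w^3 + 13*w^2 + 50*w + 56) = 3*w^3 - 37*w^2 - 38*w - 16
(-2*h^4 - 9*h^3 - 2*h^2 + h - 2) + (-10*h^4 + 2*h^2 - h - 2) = -12*h^4 - 9*h^3 - 4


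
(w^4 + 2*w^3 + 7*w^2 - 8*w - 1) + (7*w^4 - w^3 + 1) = 8*w^4 + w^3 + 7*w^2 - 8*w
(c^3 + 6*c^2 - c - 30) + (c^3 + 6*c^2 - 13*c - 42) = 2*c^3 + 12*c^2 - 14*c - 72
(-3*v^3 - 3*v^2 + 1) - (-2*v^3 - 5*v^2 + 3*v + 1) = -v^3 + 2*v^2 - 3*v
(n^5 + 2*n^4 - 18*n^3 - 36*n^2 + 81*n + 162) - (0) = n^5 + 2*n^4 - 18*n^3 - 36*n^2 + 81*n + 162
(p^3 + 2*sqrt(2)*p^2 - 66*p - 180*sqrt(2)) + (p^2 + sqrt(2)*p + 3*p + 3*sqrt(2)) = p^3 + p^2 + 2*sqrt(2)*p^2 - 63*p + sqrt(2)*p - 177*sqrt(2)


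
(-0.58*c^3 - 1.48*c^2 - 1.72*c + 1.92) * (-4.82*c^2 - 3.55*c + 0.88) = 2.7956*c^5 + 9.1926*c^4 + 13.034*c^3 - 4.4508*c^2 - 8.3296*c + 1.6896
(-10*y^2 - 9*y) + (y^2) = -9*y^2 - 9*y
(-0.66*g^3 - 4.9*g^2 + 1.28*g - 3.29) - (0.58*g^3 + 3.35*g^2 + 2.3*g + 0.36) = -1.24*g^3 - 8.25*g^2 - 1.02*g - 3.65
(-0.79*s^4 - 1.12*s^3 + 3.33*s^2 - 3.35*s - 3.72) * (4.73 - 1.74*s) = 1.3746*s^5 - 1.7879*s^4 - 11.0918*s^3 + 21.5799*s^2 - 9.3727*s - 17.5956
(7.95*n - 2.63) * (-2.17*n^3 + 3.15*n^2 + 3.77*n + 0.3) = -17.2515*n^4 + 30.7496*n^3 + 21.687*n^2 - 7.5301*n - 0.789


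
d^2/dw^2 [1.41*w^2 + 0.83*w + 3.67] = 2.82000000000000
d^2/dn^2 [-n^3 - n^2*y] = -6*n - 2*y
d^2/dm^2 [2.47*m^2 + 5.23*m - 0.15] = 4.94000000000000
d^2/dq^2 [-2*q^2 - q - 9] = -4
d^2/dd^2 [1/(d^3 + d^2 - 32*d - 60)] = 2*(-(3*d + 1)*(d^3 + d^2 - 32*d - 60) + (3*d^2 + 2*d - 32)^2)/(d^3 + d^2 - 32*d - 60)^3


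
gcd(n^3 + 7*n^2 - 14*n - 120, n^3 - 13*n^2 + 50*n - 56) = n - 4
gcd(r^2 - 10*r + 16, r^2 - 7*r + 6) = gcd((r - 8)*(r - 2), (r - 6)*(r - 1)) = 1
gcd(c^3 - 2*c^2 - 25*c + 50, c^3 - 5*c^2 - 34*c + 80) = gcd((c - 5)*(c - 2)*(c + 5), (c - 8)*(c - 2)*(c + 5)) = c^2 + 3*c - 10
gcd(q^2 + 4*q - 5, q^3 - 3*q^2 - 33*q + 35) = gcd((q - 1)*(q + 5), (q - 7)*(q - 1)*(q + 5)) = q^2 + 4*q - 5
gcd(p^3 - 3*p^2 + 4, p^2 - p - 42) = 1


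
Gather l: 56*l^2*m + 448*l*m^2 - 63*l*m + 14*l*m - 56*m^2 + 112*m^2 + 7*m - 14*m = 56*l^2*m + l*(448*m^2 - 49*m) + 56*m^2 - 7*m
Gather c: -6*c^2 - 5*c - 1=-6*c^2 - 5*c - 1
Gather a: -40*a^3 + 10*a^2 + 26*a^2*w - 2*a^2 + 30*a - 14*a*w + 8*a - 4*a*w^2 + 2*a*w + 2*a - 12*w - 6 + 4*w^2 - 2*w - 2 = -40*a^3 + a^2*(26*w + 8) + a*(-4*w^2 - 12*w + 40) + 4*w^2 - 14*w - 8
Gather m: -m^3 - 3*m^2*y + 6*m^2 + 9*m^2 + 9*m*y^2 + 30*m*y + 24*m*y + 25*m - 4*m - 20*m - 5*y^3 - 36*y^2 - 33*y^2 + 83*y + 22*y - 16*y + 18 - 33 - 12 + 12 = -m^3 + m^2*(15 - 3*y) + m*(9*y^2 + 54*y + 1) - 5*y^3 - 69*y^2 + 89*y - 15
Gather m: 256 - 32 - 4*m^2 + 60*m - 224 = -4*m^2 + 60*m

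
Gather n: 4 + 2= 6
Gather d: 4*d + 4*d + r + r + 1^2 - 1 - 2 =8*d + 2*r - 2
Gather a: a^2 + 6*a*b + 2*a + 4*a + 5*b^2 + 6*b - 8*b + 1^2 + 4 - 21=a^2 + a*(6*b + 6) + 5*b^2 - 2*b - 16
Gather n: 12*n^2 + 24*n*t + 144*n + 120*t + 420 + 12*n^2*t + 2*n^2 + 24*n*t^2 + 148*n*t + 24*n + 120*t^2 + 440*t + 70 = n^2*(12*t + 14) + n*(24*t^2 + 172*t + 168) + 120*t^2 + 560*t + 490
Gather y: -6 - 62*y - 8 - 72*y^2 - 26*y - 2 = -72*y^2 - 88*y - 16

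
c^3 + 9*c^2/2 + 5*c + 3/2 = (c + 1/2)*(c + 1)*(c + 3)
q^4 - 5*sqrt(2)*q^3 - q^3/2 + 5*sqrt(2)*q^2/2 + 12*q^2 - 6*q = q*(q - 1/2)*(q - 3*sqrt(2))*(q - 2*sqrt(2))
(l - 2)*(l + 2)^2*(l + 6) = l^4 + 8*l^3 + 8*l^2 - 32*l - 48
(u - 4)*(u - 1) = u^2 - 5*u + 4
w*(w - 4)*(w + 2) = w^3 - 2*w^2 - 8*w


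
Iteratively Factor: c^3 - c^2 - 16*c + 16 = (c - 1)*(c^2 - 16) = (c - 4)*(c - 1)*(c + 4)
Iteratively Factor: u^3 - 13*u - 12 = (u - 4)*(u^2 + 4*u + 3) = (u - 4)*(u + 1)*(u + 3)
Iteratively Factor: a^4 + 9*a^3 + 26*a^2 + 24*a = (a + 4)*(a^3 + 5*a^2 + 6*a) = (a + 3)*(a + 4)*(a^2 + 2*a) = a*(a + 3)*(a + 4)*(a + 2)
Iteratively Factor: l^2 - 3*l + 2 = (l - 1)*(l - 2)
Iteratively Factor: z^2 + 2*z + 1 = (z + 1)*(z + 1)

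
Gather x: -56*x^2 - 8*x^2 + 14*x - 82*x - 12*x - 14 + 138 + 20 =-64*x^2 - 80*x + 144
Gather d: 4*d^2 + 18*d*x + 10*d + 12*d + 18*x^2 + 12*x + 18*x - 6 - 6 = 4*d^2 + d*(18*x + 22) + 18*x^2 + 30*x - 12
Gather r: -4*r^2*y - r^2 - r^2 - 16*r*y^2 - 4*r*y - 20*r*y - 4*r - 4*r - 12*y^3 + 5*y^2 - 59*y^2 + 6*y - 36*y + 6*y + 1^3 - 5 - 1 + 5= r^2*(-4*y - 2) + r*(-16*y^2 - 24*y - 8) - 12*y^3 - 54*y^2 - 24*y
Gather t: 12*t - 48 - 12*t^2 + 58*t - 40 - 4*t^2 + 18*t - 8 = -16*t^2 + 88*t - 96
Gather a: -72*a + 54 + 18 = 72 - 72*a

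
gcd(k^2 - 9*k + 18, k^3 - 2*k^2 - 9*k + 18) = k - 3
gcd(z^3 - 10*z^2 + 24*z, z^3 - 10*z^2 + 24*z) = z^3 - 10*z^2 + 24*z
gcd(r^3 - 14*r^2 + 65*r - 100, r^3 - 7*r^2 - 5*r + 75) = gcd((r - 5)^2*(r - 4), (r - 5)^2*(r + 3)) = r^2 - 10*r + 25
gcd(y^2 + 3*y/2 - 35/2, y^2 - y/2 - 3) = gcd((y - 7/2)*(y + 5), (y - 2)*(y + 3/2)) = 1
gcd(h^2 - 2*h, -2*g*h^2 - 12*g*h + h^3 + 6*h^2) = h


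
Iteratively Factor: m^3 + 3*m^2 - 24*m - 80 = (m - 5)*(m^2 + 8*m + 16) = (m - 5)*(m + 4)*(m + 4)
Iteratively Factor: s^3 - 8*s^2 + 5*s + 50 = (s + 2)*(s^2 - 10*s + 25) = (s - 5)*(s + 2)*(s - 5)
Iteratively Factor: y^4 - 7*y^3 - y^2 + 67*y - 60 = (y - 4)*(y^3 - 3*y^2 - 13*y + 15) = (y - 4)*(y - 1)*(y^2 - 2*y - 15) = (y - 4)*(y - 1)*(y + 3)*(y - 5)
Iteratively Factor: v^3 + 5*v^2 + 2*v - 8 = (v + 4)*(v^2 + v - 2) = (v - 1)*(v + 4)*(v + 2)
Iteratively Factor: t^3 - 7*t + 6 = (t - 1)*(t^2 + t - 6) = (t - 2)*(t - 1)*(t + 3)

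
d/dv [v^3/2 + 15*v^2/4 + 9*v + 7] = 3*v^2/2 + 15*v/2 + 9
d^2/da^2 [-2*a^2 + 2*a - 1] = -4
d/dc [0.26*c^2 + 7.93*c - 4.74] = 0.52*c + 7.93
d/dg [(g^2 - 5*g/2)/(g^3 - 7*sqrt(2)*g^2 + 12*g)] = (-g^2 + 5*g - 35*sqrt(2)/2 + 12)/(g^4 - 14*sqrt(2)*g^3 + 122*g^2 - 168*sqrt(2)*g + 144)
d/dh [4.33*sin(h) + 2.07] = 4.33*cos(h)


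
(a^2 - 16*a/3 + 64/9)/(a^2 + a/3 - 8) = (a - 8/3)/(a + 3)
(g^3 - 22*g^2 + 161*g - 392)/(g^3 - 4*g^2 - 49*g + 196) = (g^2 - 15*g + 56)/(g^2 + 3*g - 28)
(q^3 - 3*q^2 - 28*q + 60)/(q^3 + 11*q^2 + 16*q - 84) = (q^2 - q - 30)/(q^2 + 13*q + 42)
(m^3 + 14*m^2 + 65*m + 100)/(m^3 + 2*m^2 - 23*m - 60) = (m^2 + 10*m + 25)/(m^2 - 2*m - 15)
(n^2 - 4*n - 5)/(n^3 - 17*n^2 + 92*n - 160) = (n + 1)/(n^2 - 12*n + 32)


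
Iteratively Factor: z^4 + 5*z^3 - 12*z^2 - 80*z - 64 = (z - 4)*(z^3 + 9*z^2 + 24*z + 16) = (z - 4)*(z + 4)*(z^2 + 5*z + 4) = (z - 4)*(z + 4)^2*(z + 1)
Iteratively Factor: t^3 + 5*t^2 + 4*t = (t + 4)*(t^2 + t) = t*(t + 4)*(t + 1)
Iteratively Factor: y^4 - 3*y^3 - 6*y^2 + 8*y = (y - 1)*(y^3 - 2*y^2 - 8*y) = (y - 4)*(y - 1)*(y^2 + 2*y) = (y - 4)*(y - 1)*(y + 2)*(y)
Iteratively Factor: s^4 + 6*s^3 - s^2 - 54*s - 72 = (s - 3)*(s^3 + 9*s^2 + 26*s + 24) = (s - 3)*(s + 4)*(s^2 + 5*s + 6) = (s - 3)*(s + 2)*(s + 4)*(s + 3)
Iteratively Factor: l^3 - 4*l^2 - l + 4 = (l - 4)*(l^2 - 1) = (l - 4)*(l - 1)*(l + 1)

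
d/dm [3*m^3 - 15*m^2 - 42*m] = 9*m^2 - 30*m - 42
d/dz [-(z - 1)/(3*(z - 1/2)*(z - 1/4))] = 8*(8*z^2 - 16*z + 5)/(3*(64*z^4 - 96*z^3 + 52*z^2 - 12*z + 1))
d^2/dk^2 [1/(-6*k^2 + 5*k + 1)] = 2*(-36*k^2 + 30*k + (12*k - 5)^2 + 6)/(-6*k^2 + 5*k + 1)^3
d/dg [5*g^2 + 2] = 10*g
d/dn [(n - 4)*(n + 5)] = 2*n + 1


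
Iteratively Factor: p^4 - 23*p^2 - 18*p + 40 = (p - 5)*(p^3 + 5*p^2 + 2*p - 8) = (p - 5)*(p + 2)*(p^2 + 3*p - 4) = (p - 5)*(p - 1)*(p + 2)*(p + 4)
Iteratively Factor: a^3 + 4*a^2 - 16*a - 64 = (a + 4)*(a^2 - 16) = (a - 4)*(a + 4)*(a + 4)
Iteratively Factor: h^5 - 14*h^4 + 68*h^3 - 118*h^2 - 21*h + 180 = (h + 1)*(h^4 - 15*h^3 + 83*h^2 - 201*h + 180) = (h - 5)*(h + 1)*(h^3 - 10*h^2 + 33*h - 36) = (h - 5)*(h - 3)*(h + 1)*(h^2 - 7*h + 12) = (h - 5)*(h - 3)^2*(h + 1)*(h - 4)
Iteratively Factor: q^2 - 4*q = (q)*(q - 4)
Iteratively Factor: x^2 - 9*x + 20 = (x - 4)*(x - 5)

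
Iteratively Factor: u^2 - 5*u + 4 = (u - 1)*(u - 4)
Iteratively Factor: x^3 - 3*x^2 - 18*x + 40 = (x - 2)*(x^2 - x - 20) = (x - 5)*(x - 2)*(x + 4)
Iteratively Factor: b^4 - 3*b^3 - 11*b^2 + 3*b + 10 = (b + 1)*(b^3 - 4*b^2 - 7*b + 10) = (b + 1)*(b + 2)*(b^2 - 6*b + 5) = (b - 1)*(b + 1)*(b + 2)*(b - 5)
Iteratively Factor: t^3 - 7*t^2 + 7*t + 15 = (t - 5)*(t^2 - 2*t - 3) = (t - 5)*(t - 3)*(t + 1)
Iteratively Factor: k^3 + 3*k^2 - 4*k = (k)*(k^2 + 3*k - 4) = k*(k - 1)*(k + 4)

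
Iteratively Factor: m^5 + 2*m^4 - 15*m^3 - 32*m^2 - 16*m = (m + 1)*(m^4 + m^3 - 16*m^2 - 16*m) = (m + 1)*(m + 4)*(m^3 - 3*m^2 - 4*m) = m*(m + 1)*(m + 4)*(m^2 - 3*m - 4) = m*(m + 1)^2*(m + 4)*(m - 4)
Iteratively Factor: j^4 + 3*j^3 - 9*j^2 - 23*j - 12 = (j + 4)*(j^3 - j^2 - 5*j - 3) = (j - 3)*(j + 4)*(j^2 + 2*j + 1) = (j - 3)*(j + 1)*(j + 4)*(j + 1)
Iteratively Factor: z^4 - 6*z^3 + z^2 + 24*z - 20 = (z - 5)*(z^3 - z^2 - 4*z + 4) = (z - 5)*(z - 2)*(z^2 + z - 2) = (z - 5)*(z - 2)*(z + 2)*(z - 1)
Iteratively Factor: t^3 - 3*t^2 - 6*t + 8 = (t + 2)*(t^2 - 5*t + 4) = (t - 1)*(t + 2)*(t - 4)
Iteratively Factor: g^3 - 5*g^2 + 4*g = (g - 4)*(g^2 - g) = g*(g - 4)*(g - 1)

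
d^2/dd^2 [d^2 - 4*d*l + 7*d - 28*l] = 2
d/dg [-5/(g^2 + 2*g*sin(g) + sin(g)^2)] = 10*(cos(g) + 1)/(g + sin(g))^3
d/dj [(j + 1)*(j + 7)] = 2*j + 8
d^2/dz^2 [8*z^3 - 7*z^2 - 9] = 48*z - 14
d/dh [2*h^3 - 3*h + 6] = 6*h^2 - 3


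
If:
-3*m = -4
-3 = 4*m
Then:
No Solution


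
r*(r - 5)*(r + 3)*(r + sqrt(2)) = r^4 - 2*r^3 + sqrt(2)*r^3 - 15*r^2 - 2*sqrt(2)*r^2 - 15*sqrt(2)*r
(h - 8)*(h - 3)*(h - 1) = h^3 - 12*h^2 + 35*h - 24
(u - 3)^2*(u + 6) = u^3 - 27*u + 54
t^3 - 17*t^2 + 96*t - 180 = (t - 6)^2*(t - 5)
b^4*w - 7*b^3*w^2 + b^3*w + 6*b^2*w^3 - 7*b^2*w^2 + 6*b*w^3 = b*(b - 6*w)*(b - w)*(b*w + w)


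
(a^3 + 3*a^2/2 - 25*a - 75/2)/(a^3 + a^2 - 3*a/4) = 2*(a^2 - 25)/(a*(2*a - 1))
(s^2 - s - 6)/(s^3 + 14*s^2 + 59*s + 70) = (s - 3)/(s^2 + 12*s + 35)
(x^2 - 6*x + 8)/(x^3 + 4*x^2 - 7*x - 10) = (x - 4)/(x^2 + 6*x + 5)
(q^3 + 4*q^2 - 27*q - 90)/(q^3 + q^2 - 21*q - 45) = (q + 6)/(q + 3)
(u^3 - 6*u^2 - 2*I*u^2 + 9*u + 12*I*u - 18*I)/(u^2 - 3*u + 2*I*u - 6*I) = (u^2 - u*(3 + 2*I) + 6*I)/(u + 2*I)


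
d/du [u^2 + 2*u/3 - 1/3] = 2*u + 2/3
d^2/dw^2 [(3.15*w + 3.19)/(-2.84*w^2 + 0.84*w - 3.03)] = (-(3.15*w + 3.19)*(5.68*w - 0.84)*(11.36*w - 1.68) + (53.676*w + 12.8272)*(2.84*w^2 - 0.84*w + 3.03))/(2.84*w^2 - 0.84*w + 3.03)^3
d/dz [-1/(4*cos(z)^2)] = -sin(z)/(2*cos(z)^3)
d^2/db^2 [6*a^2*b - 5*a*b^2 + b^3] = -10*a + 6*b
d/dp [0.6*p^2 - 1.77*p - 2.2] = 1.2*p - 1.77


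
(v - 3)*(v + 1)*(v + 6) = v^3 + 4*v^2 - 15*v - 18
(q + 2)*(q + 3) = q^2 + 5*q + 6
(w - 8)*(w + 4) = w^2 - 4*w - 32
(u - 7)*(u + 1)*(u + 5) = u^3 - u^2 - 37*u - 35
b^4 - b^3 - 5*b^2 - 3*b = b*(b - 3)*(b + 1)^2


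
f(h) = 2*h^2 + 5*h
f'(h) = 4*h + 5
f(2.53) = 25.45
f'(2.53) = 15.12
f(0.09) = 0.47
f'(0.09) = 5.36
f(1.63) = 13.46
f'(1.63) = 11.52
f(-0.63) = -2.36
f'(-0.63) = 2.48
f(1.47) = 11.67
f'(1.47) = 10.88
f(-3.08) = 3.57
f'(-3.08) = -7.32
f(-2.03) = -1.91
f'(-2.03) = -3.12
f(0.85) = 5.70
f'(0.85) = 8.40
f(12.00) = 348.00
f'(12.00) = 53.00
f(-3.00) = 3.00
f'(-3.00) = -7.00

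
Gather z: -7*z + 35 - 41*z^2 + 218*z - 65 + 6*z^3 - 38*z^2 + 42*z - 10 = 6*z^3 - 79*z^2 + 253*z - 40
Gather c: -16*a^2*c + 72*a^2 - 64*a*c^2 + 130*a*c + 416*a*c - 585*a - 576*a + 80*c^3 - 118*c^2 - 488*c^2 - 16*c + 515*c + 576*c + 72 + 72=72*a^2 - 1161*a + 80*c^3 + c^2*(-64*a - 606) + c*(-16*a^2 + 546*a + 1075) + 144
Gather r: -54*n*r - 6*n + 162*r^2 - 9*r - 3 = -6*n + 162*r^2 + r*(-54*n - 9) - 3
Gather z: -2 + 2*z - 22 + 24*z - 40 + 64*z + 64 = 90*z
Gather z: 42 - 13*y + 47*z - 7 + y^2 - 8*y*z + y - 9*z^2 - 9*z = y^2 - 12*y - 9*z^2 + z*(38 - 8*y) + 35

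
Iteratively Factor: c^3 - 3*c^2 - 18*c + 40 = (c - 2)*(c^2 - c - 20) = (c - 5)*(c - 2)*(c + 4)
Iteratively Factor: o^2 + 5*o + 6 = (o + 2)*(o + 3)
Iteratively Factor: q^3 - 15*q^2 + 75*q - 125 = (q - 5)*(q^2 - 10*q + 25) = (q - 5)^2*(q - 5)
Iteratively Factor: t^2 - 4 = (t - 2)*(t + 2)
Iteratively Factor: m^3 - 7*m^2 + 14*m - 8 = (m - 1)*(m^2 - 6*m + 8) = (m - 4)*(m - 1)*(m - 2)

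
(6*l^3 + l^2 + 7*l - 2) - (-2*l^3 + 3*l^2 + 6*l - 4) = 8*l^3 - 2*l^2 + l + 2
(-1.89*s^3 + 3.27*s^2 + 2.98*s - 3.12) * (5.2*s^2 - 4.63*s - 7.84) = -9.828*s^5 + 25.7547*s^4 + 15.1735*s^3 - 55.6582*s^2 - 8.9176*s + 24.4608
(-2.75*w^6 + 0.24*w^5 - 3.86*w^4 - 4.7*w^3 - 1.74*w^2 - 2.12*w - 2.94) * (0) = 0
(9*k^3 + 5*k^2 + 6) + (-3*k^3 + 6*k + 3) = 6*k^3 + 5*k^2 + 6*k + 9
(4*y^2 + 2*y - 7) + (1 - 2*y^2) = 2*y^2 + 2*y - 6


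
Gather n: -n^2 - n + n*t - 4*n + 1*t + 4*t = -n^2 + n*(t - 5) + 5*t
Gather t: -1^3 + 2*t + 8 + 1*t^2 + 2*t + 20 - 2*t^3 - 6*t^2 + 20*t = -2*t^3 - 5*t^2 + 24*t + 27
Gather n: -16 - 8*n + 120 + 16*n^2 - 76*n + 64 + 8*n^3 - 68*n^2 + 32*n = 8*n^3 - 52*n^2 - 52*n + 168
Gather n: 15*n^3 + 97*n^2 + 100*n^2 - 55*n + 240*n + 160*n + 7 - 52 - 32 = 15*n^3 + 197*n^2 + 345*n - 77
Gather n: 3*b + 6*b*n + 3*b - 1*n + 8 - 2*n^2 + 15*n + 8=6*b - 2*n^2 + n*(6*b + 14) + 16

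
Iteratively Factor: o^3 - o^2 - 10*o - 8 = (o + 2)*(o^2 - 3*o - 4) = (o - 4)*(o + 2)*(o + 1)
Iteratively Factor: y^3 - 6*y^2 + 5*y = (y - 5)*(y^2 - y) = y*(y - 5)*(y - 1)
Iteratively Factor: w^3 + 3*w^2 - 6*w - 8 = (w - 2)*(w^2 + 5*w + 4) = (w - 2)*(w + 4)*(w + 1)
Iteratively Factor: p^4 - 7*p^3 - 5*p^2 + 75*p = (p + 3)*(p^3 - 10*p^2 + 25*p) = (p - 5)*(p + 3)*(p^2 - 5*p) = p*(p - 5)*(p + 3)*(p - 5)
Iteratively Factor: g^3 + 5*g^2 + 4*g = (g + 4)*(g^2 + g) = (g + 1)*(g + 4)*(g)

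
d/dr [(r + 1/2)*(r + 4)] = 2*r + 9/2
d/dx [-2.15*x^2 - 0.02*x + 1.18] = -4.3*x - 0.02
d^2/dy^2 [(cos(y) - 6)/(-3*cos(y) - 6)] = 8*(sin(y)^2 + 2*cos(y) + 1)/(3*(cos(y) + 2)^3)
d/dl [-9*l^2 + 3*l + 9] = 3 - 18*l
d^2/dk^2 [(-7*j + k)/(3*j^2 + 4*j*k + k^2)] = 2*(3*(j - k)*(3*j^2 + 4*j*k + k^2) - 4*(2*j + k)^2*(7*j - k))/(3*j^2 + 4*j*k + k^2)^3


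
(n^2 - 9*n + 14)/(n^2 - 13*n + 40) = (n^2 - 9*n + 14)/(n^2 - 13*n + 40)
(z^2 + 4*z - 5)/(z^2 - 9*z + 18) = (z^2 + 4*z - 5)/(z^2 - 9*z + 18)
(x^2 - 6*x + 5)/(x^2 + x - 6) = (x^2 - 6*x + 5)/(x^2 + x - 6)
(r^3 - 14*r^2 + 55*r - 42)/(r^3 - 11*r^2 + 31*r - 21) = (r - 6)/(r - 3)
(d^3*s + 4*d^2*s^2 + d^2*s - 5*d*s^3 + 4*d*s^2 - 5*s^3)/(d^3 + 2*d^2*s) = s*(d^3 + 4*d^2*s + d^2 - 5*d*s^2 + 4*d*s - 5*s^2)/(d^2*(d + 2*s))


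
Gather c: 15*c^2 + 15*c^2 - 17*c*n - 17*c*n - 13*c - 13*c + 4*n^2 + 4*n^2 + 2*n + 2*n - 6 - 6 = 30*c^2 + c*(-34*n - 26) + 8*n^2 + 4*n - 12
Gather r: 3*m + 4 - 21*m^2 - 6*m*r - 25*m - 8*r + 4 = -21*m^2 - 22*m + r*(-6*m - 8) + 8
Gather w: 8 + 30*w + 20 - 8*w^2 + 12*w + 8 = -8*w^2 + 42*w + 36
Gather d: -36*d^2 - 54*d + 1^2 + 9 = -36*d^2 - 54*d + 10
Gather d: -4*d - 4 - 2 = -4*d - 6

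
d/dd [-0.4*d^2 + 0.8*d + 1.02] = 0.8 - 0.8*d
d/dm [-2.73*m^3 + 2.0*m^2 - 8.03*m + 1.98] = -8.19*m^2 + 4.0*m - 8.03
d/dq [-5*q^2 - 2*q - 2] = -10*q - 2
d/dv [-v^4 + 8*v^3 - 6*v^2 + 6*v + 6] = -4*v^3 + 24*v^2 - 12*v + 6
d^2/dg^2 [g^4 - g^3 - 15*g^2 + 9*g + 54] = 12*g^2 - 6*g - 30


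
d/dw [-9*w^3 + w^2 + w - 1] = -27*w^2 + 2*w + 1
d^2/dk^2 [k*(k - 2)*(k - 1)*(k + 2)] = 12*k^2 - 6*k - 8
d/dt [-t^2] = -2*t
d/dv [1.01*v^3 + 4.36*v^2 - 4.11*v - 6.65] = 3.03*v^2 + 8.72*v - 4.11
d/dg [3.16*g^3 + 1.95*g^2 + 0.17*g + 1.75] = 9.48*g^2 + 3.9*g + 0.17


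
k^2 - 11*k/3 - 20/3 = (k - 5)*(k + 4/3)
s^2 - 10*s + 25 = (s - 5)^2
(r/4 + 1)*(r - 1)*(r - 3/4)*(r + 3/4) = r^4/4 + 3*r^3/4 - 73*r^2/64 - 27*r/64 + 9/16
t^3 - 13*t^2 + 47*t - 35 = (t - 7)*(t - 5)*(t - 1)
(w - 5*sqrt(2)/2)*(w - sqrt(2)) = w^2 - 7*sqrt(2)*w/2 + 5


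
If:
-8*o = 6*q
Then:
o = -3*q/4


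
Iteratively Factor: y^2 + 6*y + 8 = (y + 2)*(y + 4)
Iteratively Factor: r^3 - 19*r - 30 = (r + 3)*(r^2 - 3*r - 10) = (r + 2)*(r + 3)*(r - 5)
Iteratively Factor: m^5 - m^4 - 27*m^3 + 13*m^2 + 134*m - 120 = (m + 3)*(m^4 - 4*m^3 - 15*m^2 + 58*m - 40) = (m - 5)*(m + 3)*(m^3 + m^2 - 10*m + 8) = (m - 5)*(m + 3)*(m + 4)*(m^2 - 3*m + 2) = (m - 5)*(m - 2)*(m + 3)*(m + 4)*(m - 1)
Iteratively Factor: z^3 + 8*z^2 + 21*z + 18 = (z + 3)*(z^2 + 5*z + 6) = (z + 2)*(z + 3)*(z + 3)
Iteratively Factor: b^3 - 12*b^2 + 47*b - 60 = (b - 3)*(b^2 - 9*b + 20) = (b - 4)*(b - 3)*(b - 5)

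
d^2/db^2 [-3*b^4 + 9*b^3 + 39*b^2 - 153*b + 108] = -36*b^2 + 54*b + 78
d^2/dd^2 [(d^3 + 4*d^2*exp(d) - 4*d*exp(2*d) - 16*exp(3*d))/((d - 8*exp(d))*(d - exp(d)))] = (13*d^6 + 69*d^5*exp(d) - 444*d^4*exp(2*d) - 420*d^4*exp(d) + 1932*d^3*exp(3*d) + 1440*d^3*exp(2*d) + 210*d^3*exp(d) - 5472*d^2*exp(4*d) - 2880*d^2*exp(3*d) - 720*d^2*exp(2*d) + 3456*d*exp(5*d) + 4800*d*exp(4*d) + 1440*d*exp(3*d) - 1024*exp(6*d) - 2400*exp(4*d))*exp(d)/(d^6 - 27*d^5*exp(d) + 267*d^4*exp(2*d) - 1161*d^3*exp(3*d) + 2136*d^2*exp(4*d) - 1728*d*exp(5*d) + 512*exp(6*d))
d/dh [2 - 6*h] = -6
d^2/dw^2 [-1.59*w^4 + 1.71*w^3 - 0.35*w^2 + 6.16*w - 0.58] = -19.08*w^2 + 10.26*w - 0.7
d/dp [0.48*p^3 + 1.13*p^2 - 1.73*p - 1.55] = 1.44*p^2 + 2.26*p - 1.73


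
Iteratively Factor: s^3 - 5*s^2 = (s)*(s^2 - 5*s) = s*(s - 5)*(s)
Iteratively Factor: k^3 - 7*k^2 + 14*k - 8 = (k - 1)*(k^2 - 6*k + 8) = (k - 4)*(k - 1)*(k - 2)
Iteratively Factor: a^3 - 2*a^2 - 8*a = (a + 2)*(a^2 - 4*a) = (a - 4)*(a + 2)*(a)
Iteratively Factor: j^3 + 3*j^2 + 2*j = (j + 2)*(j^2 + j) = (j + 1)*(j + 2)*(j)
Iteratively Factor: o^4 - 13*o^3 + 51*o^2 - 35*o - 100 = (o - 5)*(o^3 - 8*o^2 + 11*o + 20) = (o - 5)^2*(o^2 - 3*o - 4) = (o - 5)^2*(o - 4)*(o + 1)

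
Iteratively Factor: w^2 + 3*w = (w)*(w + 3)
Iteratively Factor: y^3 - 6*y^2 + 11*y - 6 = (y - 3)*(y^2 - 3*y + 2) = (y - 3)*(y - 2)*(y - 1)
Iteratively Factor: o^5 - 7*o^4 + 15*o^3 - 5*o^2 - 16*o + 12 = (o + 1)*(o^4 - 8*o^3 + 23*o^2 - 28*o + 12) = (o - 3)*(o + 1)*(o^3 - 5*o^2 + 8*o - 4) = (o - 3)*(o - 2)*(o + 1)*(o^2 - 3*o + 2) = (o - 3)*(o - 2)*(o - 1)*(o + 1)*(o - 2)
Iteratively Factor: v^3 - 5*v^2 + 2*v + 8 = (v - 2)*(v^2 - 3*v - 4) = (v - 2)*(v + 1)*(v - 4)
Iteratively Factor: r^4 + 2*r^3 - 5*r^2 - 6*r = (r + 3)*(r^3 - r^2 - 2*r) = (r + 1)*(r + 3)*(r^2 - 2*r) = (r - 2)*(r + 1)*(r + 3)*(r)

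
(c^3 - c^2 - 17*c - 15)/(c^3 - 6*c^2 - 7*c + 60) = (c + 1)/(c - 4)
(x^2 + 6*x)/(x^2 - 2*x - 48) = x/(x - 8)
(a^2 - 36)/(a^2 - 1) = (a^2 - 36)/(a^2 - 1)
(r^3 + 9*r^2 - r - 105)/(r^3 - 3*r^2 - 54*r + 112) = (r^2 + 2*r - 15)/(r^2 - 10*r + 16)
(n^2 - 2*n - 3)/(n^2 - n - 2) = (n - 3)/(n - 2)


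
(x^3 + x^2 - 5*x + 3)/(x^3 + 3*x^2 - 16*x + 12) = (x^2 + 2*x - 3)/(x^2 + 4*x - 12)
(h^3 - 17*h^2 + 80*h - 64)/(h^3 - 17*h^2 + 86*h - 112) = (h^2 - 9*h + 8)/(h^2 - 9*h + 14)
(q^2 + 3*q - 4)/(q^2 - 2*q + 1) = (q + 4)/(q - 1)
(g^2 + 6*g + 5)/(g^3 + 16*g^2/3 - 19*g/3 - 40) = 3*(g + 1)/(3*g^2 + g - 24)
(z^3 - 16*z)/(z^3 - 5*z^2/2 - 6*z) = 2*(z + 4)/(2*z + 3)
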